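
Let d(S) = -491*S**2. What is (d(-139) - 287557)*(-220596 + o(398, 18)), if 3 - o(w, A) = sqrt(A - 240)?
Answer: 2156113041624 + 9774168*I*sqrt(222) ≈ 2.1561e+12 + 1.4563e+8*I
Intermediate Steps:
o(w, A) = 3 - sqrt(-240 + A) (o(w, A) = 3 - sqrt(A - 240) = 3 - sqrt(-240 + A))
(d(-139) - 287557)*(-220596 + o(398, 18)) = (-491*(-139)**2 - 287557)*(-220596 + (3 - sqrt(-240 + 18))) = (-491*19321 - 287557)*(-220596 + (3 - sqrt(-222))) = (-9486611 - 287557)*(-220596 + (3 - I*sqrt(222))) = -9774168*(-220596 + (3 - I*sqrt(222))) = -9774168*(-220593 - I*sqrt(222)) = 2156113041624 + 9774168*I*sqrt(222)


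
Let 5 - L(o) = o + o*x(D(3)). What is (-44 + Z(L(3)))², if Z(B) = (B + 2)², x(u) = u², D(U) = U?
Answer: 235225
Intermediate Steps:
L(o) = 5 - 10*o (L(o) = 5 - (o + o*3²) = 5 - (o + o*9) = 5 - (o + 9*o) = 5 - 10*o)
Z(B) = (2 + B)²
(-44 + Z(L(3)))² = (-44 + (2 + (5 - 10*3))²)² = (-44 + (2 + (5 - 30))²)² = (-44 + (2 - 25)²)² = (-44 + (-23)²)² = (-44 + 529)² = 485² = 235225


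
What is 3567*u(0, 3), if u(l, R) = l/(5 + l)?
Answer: 0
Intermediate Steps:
u(l, R) = l/(5 + l)
3567*u(0, 3) = 3567*(0/(5 + 0)) = 3567*(0/5) = 3567*(0*(1/5)) = 3567*0 = 0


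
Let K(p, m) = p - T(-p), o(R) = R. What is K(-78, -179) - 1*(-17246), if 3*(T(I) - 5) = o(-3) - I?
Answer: 17190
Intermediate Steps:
T(I) = 4 - I/3 (T(I) = 5 + (-3 - I)/3 = 5 + (-1 - I/3) = 4 - I/3)
K(p, m) = -4 + 2*p/3 (K(p, m) = p - (4 - (-1)*p/3) = p - (4 + p/3) = p + (-4 - p/3) = -4 + 2*p/3)
K(-78, -179) - 1*(-17246) = (-4 + (⅔)*(-78)) - 1*(-17246) = (-4 - 52) + 17246 = -56 + 17246 = 17190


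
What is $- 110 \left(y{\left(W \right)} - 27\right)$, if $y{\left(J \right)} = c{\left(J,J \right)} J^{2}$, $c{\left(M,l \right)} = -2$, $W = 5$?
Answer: $8470$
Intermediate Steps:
$y{\left(J \right)} = - 2 J^{2}$
$- 110 \left(y{\left(W \right)} - 27\right) = - 110 \left(- 2 \cdot 5^{2} - 27\right) = - 110 \left(\left(-2\right) 25 - 27\right) = - 110 \left(-50 - 27\right) = \left(-110\right) \left(-77\right) = 8470$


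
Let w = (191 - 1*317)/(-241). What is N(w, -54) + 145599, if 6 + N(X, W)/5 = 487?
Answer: 148004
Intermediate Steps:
w = 126/241 (w = (191 - 317)*(-1/241) = -126*(-1/241) = 126/241 ≈ 0.52282)
N(X, W) = 2405 (N(X, W) = -30 + 5*487 = -30 + 2435 = 2405)
N(w, -54) + 145599 = 2405 + 145599 = 148004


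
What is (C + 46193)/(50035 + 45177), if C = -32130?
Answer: 14063/95212 ≈ 0.14770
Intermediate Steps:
(C + 46193)/(50035 + 45177) = (-32130 + 46193)/(50035 + 45177) = 14063/95212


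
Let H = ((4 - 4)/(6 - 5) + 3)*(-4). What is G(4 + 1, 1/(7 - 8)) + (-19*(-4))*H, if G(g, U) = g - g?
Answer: -912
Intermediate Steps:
G(g, U) = 0
H = -12 (H = (0/1 + 3)*(-4) = (0*1 + 3)*(-4) = (0 + 3)*(-4) = 3*(-4) = -12)
G(4 + 1, 1/(7 - 8)) + (-19*(-4))*H = 0 - 19*(-4)*(-12) = 0 + 76*(-12) = 0 - 912 = -912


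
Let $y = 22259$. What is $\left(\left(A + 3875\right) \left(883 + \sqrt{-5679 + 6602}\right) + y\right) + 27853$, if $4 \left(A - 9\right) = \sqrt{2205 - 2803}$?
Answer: $50112 + \frac{\left(883 + \sqrt{923}\right) \left(15536 + i \sqrt{598}\right)}{4} \approx 3.5977 \cdot 10^{6} + 5584.0 i$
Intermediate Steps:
$A = 9 + \frac{i \sqrt{598}}{4}$ ($A = 9 + \frac{\sqrt{2205 - 2803}}{4} = 9 + \frac{\sqrt{-598}}{4} = 9 + \frac{i \sqrt{598}}{4} \approx 9.0 + 6.1135 i$)
$\left(\left(A + 3875\right) \left(883 + \sqrt{-5679 + 6602}\right) + y\right) + 27853 = \left(\left(\left(9 + \frac{i \sqrt{598}}{4}\right) + 3875\right) \left(883 + \sqrt{-5679 + 6602}\right) + 22259\right) + 27853 = \left(\left(3884 + \frac{i \sqrt{598}}{4}\right) \left(883 + \sqrt{923}\right) + 22259\right) + 27853 = \left(\left(883 + \sqrt{923}\right) \left(3884 + \frac{i \sqrt{598}}{4}\right) + 22259\right) + 27853 = \left(22259 + \left(883 + \sqrt{923}\right) \left(3884 + \frac{i \sqrt{598}}{4}\right)\right) + 27853 = 50112 + \left(883 + \sqrt{923}\right) \left(3884 + \frac{i \sqrt{598}}{4}\right)$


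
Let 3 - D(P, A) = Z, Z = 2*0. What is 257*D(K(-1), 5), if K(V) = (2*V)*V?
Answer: 771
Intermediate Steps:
K(V) = 2*V²
Z = 0
D(P, A) = 3 (D(P, A) = 3 - 1*0 = 3 + 0 = 3)
257*D(K(-1), 5) = 257*3 = 771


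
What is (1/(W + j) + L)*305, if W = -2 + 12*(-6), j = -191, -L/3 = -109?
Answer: 5285894/53 ≈ 99734.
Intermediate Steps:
L = 327 (L = -3*(-109) = 327)
W = -74 (W = -2 - 72 = -74)
(1/(W + j) + L)*305 = (1/(-74 - 191) + 327)*305 = (1/(-265) + 327)*305 = (-1/265 + 327)*305 = (86654/265)*305 = 5285894/53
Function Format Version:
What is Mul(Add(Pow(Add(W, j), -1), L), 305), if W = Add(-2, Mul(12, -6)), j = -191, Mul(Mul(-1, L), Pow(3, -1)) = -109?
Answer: Rational(5285894, 53) ≈ 99734.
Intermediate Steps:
L = 327 (L = Mul(-3, -109) = 327)
W = -74 (W = Add(-2, -72) = -74)
Mul(Add(Pow(Add(W, j), -1), L), 305) = Mul(Add(Pow(Add(-74, -191), -1), 327), 305) = Mul(Add(Pow(-265, -1), 327), 305) = Mul(Add(Rational(-1, 265), 327), 305) = Mul(Rational(86654, 265), 305) = Rational(5285894, 53)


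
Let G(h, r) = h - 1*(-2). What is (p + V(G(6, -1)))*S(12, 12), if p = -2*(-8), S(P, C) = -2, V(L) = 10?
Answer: -52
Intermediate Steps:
G(h, r) = 2 + h (G(h, r) = h + 2 = 2 + h)
p = 16
(p + V(G(6, -1)))*S(12, 12) = (16 + 10)*(-2) = 26*(-2) = -52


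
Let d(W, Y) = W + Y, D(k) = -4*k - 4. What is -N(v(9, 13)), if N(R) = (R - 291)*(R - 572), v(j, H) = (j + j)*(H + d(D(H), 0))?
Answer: -1433490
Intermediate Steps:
D(k) = -4 - 4*k
v(j, H) = 2*j*(-4 - 3*H) (v(j, H) = (j + j)*(H + ((-4 - 4*H) + 0)) = (2*j)*(H + (-4 - 4*H)) = (2*j)*(-4 - 3*H) = 2*j*(-4 - 3*H))
N(R) = (-572 + R)*(-291 + R) (N(R) = (-291 + R)*(-572 + R) = (-572 + R)*(-291 + R))
-N(v(9, 13)) = -(166452 + (-2*9*(4 + 3*13))² - (-1726)*9*(4 + 3*13)) = -(166452 + (-2*9*(4 + 39))² - (-1726)*9*(4 + 39)) = -(166452 + (-2*9*43)² - (-1726)*9*43) = -(166452 + (-774)² - 863*(-774)) = -(166452 + 599076 + 667962) = -1*1433490 = -1433490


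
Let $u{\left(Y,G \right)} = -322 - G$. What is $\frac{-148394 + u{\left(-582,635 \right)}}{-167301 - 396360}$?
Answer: $\frac{149351}{563661} \approx 0.26497$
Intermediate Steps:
$\frac{-148394 + u{\left(-582,635 \right)}}{-167301 - 396360} = \frac{-148394 - 957}{-167301 - 396360} = \frac{-148394 - 957}{-563661} = \left(-148394 - 957\right) \left(- \frac{1}{563661}\right) = \left(-149351\right) \left(- \frac{1}{563661}\right) = \frac{149351}{563661}$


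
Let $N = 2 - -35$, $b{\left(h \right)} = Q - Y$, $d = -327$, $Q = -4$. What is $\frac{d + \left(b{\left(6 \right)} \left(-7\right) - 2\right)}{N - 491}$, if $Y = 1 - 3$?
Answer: $\frac{315}{454} \approx 0.69383$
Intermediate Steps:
$Y = -2$ ($Y = 1 - 3 = -2$)
$b{\left(h \right)} = -2$ ($b{\left(h \right)} = -4 - -2 = -4 + 2 = -2$)
$N = 37$ ($N = 2 + 35 = 37$)
$\frac{d + \left(b{\left(6 \right)} \left(-7\right) - 2\right)}{N - 491} = \frac{-327 - -12}{37 - 491} = \frac{-327 + \left(14 - 2\right)}{-454} = \left(-327 + 12\right) \left(- \frac{1}{454}\right) = \left(-315\right) \left(- \frac{1}{454}\right) = \frac{315}{454}$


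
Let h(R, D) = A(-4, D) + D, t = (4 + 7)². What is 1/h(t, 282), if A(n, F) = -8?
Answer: 1/274 ≈ 0.0036496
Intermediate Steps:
t = 121 (t = 11² = 121)
h(R, D) = -8 + D
1/h(t, 282) = 1/(-8 + 282) = 1/274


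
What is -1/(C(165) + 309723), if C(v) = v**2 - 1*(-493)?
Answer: -1/337441 ≈ -2.9635e-6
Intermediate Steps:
C(v) = 493 + v**2 (C(v) = v**2 + 493 = 493 + v**2)
-1/(C(165) + 309723) = -1/((493 + 165**2) + 309723) = -1/((493 + 27225) + 309723) = -1/(27718 + 309723) = -1/337441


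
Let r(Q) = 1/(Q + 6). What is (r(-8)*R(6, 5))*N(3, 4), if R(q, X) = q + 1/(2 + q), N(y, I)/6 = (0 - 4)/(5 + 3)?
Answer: 147/16 ≈ 9.1875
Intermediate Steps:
N(y, I) = -3 (N(y, I) = 6*((0 - 4)/(5 + 3)) = 6*(-4/8) = 6*(-4*1/8) = 6*(-1/2) = -3)
r(Q) = 1/(6 + Q)
(r(-8)*R(6, 5))*N(3, 4) = (((1 + 6**2 + 2*6)/(2 + 6))/(6 - 8))*(-3) = (((1 + 36 + 12)/8)/(-2))*(-3) = -49/16*(-3) = 147/16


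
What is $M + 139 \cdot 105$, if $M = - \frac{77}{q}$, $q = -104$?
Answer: $\frac{1517957}{104} \approx 14596.0$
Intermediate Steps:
$M = \frac{77}{104}$ ($M = - \frac{77}{-104} = \left(-77\right) \left(- \frac{1}{104}\right) = \frac{77}{104} \approx 0.74039$)
$M + 139 \cdot 105 = \frac{77}{104} + 139 \cdot 105 = \frac{77}{104} + 14595 = \frac{1517957}{104}$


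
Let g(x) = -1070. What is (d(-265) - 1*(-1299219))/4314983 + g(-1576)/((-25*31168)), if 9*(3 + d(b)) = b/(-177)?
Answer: 162002726593093/535603996248480 ≈ 0.30247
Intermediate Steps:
d(b) = -3 - b/1593 (d(b) = -3 + (b/(-177))/9 = -3 + (b*(-1/177))/9 = -3 + (-b/177)/9 = -3 - b/1593)
(d(-265) - 1*(-1299219))/4314983 + g(-1576)/((-25*31168)) = ((-3 - 1/1593*(-265)) - 1*(-1299219))/4314983 - 1070/((-25*31168)) = ((-3 + 265/1593) + 1299219)*(1/4314983) - 1070/(-779200) = (-4514/1593 + 1299219)*(1/4314983) - 1070*(-1/779200) = (2069651353/1593)*(1/4314983) + 107/77920 = 2069651353/6873767919 + 107/77920 = 162002726593093/535603996248480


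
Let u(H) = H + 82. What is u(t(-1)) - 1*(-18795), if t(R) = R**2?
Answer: 18878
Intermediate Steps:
u(H) = 82 + H
u(t(-1)) - 1*(-18795) = (82 + (-1)**2) - 1*(-18795) = (82 + 1) + 18795 = 83 + 18795 = 18878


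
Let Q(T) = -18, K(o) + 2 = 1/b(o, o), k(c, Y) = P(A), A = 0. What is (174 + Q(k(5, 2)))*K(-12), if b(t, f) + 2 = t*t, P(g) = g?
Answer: -22074/71 ≈ -310.90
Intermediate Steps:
k(c, Y) = 0
b(t, f) = -2 + t² (b(t, f) = -2 + t*t = -2 + t²)
K(o) = -2 + 1/(-2 + o²)
(174 + Q(k(5, 2)))*K(-12) = (174 - 18)*((5 - 2*(-12)²)/(-2 + (-12)²)) = 156*((5 - 2*144)/(-2 + 144)) = 156*((5 - 288)/142) = 156*((1/142)*(-283)) = 156*(-283/142) = -22074/71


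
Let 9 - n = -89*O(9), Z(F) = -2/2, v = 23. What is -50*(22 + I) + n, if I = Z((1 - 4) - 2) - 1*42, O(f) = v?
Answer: 3106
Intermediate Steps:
O(f) = 23
Z(F) = -1 (Z(F) = -2*1/2 = -1)
n = 2056 (n = 9 - (-89)*23 = 9 - 1*(-2047) = 9 + 2047 = 2056)
I = -43 (I = -1 - 1*42 = -1 - 42 = -43)
-50*(22 + I) + n = -50*(22 - 43) + 2056 = -50*(-21) + 2056 = 1050 + 2056 = 3106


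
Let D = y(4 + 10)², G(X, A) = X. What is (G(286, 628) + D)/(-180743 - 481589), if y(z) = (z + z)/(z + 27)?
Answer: -240775/556690046 ≈ -0.00043251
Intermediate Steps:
y(z) = 2*z/(27 + z) (y(z) = (2*z)/(27 + z) = 2*z/(27 + z))
D = 784/1681 (D = (2*(4 + 10)/(27 + (4 + 10)))² = (2*14/(27 + 14))² = (2*14/41)² = (2*14*(1/41))² = (28/41)² = 784/1681 ≈ 0.46639)
(G(286, 628) + D)/(-180743 - 481589) = (286 + 784/1681)/(-180743 - 481589) = (481550/1681)/(-662332) = (481550/1681)*(-1/662332) = -240775/556690046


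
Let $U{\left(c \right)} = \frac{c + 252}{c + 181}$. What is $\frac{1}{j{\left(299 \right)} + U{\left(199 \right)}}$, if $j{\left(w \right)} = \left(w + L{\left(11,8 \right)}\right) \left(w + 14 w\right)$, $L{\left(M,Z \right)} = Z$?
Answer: $\frac{380}{523220551} \approx 7.2627 \cdot 10^{-7}$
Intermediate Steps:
$U{\left(c \right)} = \frac{252 + c}{181 + c}$
$j{\left(w \right)} = 15 w \left(8 + w\right)$ ($j{\left(w \right)} = \left(w + 8\right) \left(w + 14 w\right) = \left(8 + w\right) 15 w = 15 w \left(8 + w\right)$)
$\frac{1}{j{\left(299 \right)} + U{\left(199 \right)}} = \frac{1}{15 \cdot 299 \left(8 + 299\right) + \frac{252 + 199}{181 + 199}} = \frac{1}{15 \cdot 299 \cdot 307 + \frac{1}{380} \cdot 451} = \frac{1}{1376895 + \frac{1}{380} \cdot 451} = \frac{1}{1376895 + \frac{451}{380}} = \frac{1}{\frac{523220551}{380}} = \frac{380}{523220551}$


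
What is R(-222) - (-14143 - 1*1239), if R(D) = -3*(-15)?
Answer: 15427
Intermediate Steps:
R(D) = 45
R(-222) - (-14143 - 1*1239) = 45 - (-14143 - 1*1239) = 45 - (-14143 - 1239) = 45 - 1*(-15382) = 45 + 15382 = 15427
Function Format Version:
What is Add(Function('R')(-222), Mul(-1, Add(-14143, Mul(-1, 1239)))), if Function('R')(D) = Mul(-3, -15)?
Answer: 15427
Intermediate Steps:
Function('R')(D) = 45
Add(Function('R')(-222), Mul(-1, Add(-14143, Mul(-1, 1239)))) = Add(45, Mul(-1, Add(-14143, Mul(-1, 1239)))) = Add(45, Mul(-1, Add(-14143, -1239))) = Add(45, Mul(-1, -15382)) = Add(45, 15382) = 15427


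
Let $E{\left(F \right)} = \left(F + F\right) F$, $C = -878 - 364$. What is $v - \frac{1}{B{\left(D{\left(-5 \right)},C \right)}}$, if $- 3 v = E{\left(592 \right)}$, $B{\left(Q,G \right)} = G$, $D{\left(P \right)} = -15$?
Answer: $- \frac{290184191}{1242} \approx -2.3364 \cdot 10^{5}$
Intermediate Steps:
$C = -1242$ ($C = -878 - 364 = -1242$)
$E{\left(F \right)} = 2 F^{2}$ ($E{\left(F \right)} = 2 F F = 2 F^{2}$)
$v = - \frac{700928}{3}$ ($v = - \frac{2 \cdot 592^{2}}{3} = - \frac{2 \cdot 350464}{3} = \left(- \frac{1}{3}\right) 700928 = - \frac{700928}{3} \approx -2.3364 \cdot 10^{5}$)
$v - \frac{1}{B{\left(D{\left(-5 \right)},C \right)}} = - \frac{700928}{3} - \frac{1}{-1242} = - \frac{700928}{3} - - \frac{1}{1242} = - \frac{700928}{3} + \frac{1}{1242} = - \frac{290184191}{1242}$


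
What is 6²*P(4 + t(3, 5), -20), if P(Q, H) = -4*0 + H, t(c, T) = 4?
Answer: -720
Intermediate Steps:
P(Q, H) = H (P(Q, H) = 0 + H = H)
6²*P(4 + t(3, 5), -20) = 6²*(-20) = 36*(-20) = -720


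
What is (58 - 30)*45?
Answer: 1260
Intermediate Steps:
(58 - 30)*45 = 28*45 = 1260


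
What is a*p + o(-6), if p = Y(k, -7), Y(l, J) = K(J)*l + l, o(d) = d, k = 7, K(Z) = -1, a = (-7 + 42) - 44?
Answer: -6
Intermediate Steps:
a = -9 (a = 35 - 44 = -9)
Y(l, J) = 0 (Y(l, J) = -l + l = 0)
p = 0
a*p + o(-6) = -9*0 - 6 = 0 - 6 = -6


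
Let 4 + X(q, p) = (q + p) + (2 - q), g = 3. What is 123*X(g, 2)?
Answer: 0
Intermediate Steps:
X(q, p) = -2 + p (X(q, p) = -4 + ((q + p) + (2 - q)) = -4 + ((p + q) + (2 - q)) = -4 + (2 + p) = -2 + p)
123*X(g, 2) = 123*(-2 + 2) = 123*0 = 0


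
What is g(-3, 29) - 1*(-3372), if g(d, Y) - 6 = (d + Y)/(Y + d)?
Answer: 3379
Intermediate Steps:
g(d, Y) = 7 (g(d, Y) = 6 + (d + Y)/(Y + d) = 6 + (Y + d)/(Y + d) = 6 + 1 = 7)
g(-3, 29) - 1*(-3372) = 7 - 1*(-3372) = 7 + 3372 = 3379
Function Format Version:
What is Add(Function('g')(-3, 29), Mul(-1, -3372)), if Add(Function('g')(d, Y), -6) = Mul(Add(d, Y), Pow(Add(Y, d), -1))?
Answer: 3379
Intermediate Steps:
Function('g')(d, Y) = 7 (Function('g')(d, Y) = Add(6, Mul(Add(d, Y), Pow(Add(Y, d), -1))) = Add(6, Mul(Add(Y, d), Pow(Add(Y, d), -1))) = Add(6, 1) = 7)
Add(Function('g')(-3, 29), Mul(-1, -3372)) = Add(7, Mul(-1, -3372)) = Add(7, 3372) = 3379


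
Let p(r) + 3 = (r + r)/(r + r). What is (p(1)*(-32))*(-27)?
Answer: -1728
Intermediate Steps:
p(r) = -2 (p(r) = -3 + (r + r)/(r + r) = -3 + (2*r)/((2*r)) = -3 + (2*r)*(1/(2*r)) = -3 + 1 = -2)
(p(1)*(-32))*(-27) = -2*(-32)*(-27) = 64*(-27) = -1728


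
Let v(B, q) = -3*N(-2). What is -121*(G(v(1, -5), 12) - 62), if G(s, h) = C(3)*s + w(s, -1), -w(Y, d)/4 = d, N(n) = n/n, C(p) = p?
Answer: 8107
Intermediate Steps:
N(n) = 1
w(Y, d) = -4*d
v(B, q) = -3 (v(B, q) = -3*1 = -3)
G(s, h) = 4 + 3*s (G(s, h) = 3*s - 4*(-1) = 3*s + 4 = 4 + 3*s)
-121*(G(v(1, -5), 12) - 62) = -121*((4 + 3*(-3)) - 62) = -121*((4 - 9) - 62) = -121*(-5 - 62) = -121*(-67) = 8107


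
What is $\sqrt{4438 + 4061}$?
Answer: $\sqrt{8499} \approx 92.19$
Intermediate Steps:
$\sqrt{4438 + 4061} = \sqrt{8499}$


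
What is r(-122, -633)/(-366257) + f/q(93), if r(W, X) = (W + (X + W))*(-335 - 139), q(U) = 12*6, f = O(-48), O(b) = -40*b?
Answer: 28053466/1098771 ≈ 25.532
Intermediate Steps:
f = 1920 (f = -40*(-48) = 1920)
q(U) = 72
r(W, X) = -948*W - 474*X (r(W, X) = (W + (W + X))*(-474) = (X + 2*W)*(-474) = -948*W - 474*X)
r(-122, -633)/(-366257) + f/q(93) = (-948*(-122) - 474*(-633))/(-366257) + 1920/72 = (115656 + 300042)*(-1/366257) + 1920*(1/72) = 415698*(-1/366257) + 80/3 = -415698/366257 + 80/3 = 28053466/1098771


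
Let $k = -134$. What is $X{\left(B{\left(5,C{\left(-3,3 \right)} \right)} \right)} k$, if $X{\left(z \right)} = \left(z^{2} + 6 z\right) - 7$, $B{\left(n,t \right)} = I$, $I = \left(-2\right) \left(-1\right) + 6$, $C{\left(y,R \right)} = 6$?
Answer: $-14070$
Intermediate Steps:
$I = 8$ ($I = 2 + 6 = 8$)
$B{\left(n,t \right)} = 8$
$X{\left(z \right)} = -7 + z^{2} + 6 z$ ($X{\left(z \right)} = \left(z^{2} + 6 z\right) - 7 = -7 + z^{2} + 6 z$)
$X{\left(B{\left(5,C{\left(-3,3 \right)} \right)} \right)} k = \left(-7 + 8^{2} + 6 \cdot 8\right) \left(-134\right) = \left(-7 + 64 + 48\right) \left(-134\right) = 105 \left(-134\right) = -14070$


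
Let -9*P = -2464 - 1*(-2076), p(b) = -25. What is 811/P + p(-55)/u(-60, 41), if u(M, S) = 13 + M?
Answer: 352753/18236 ≈ 19.344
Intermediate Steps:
P = 388/9 (P = -(-2464 - 1*(-2076))/9 = -(-2464 + 2076)/9 = -⅑*(-388) = 388/9 ≈ 43.111)
811/P + p(-55)/u(-60, 41) = 811/(388/9) - 25/(13 - 60) = 811*(9/388) - 25/(-47) = 7299/388 - 25*(-1/47) = 7299/388 + 25/47 = 352753/18236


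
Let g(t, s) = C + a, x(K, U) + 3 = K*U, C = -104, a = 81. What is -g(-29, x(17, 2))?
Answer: 23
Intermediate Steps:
x(K, U) = -3 + K*U
g(t, s) = -23 (g(t, s) = -104 + 81 = -23)
-g(-29, x(17, 2)) = -1*(-23) = 23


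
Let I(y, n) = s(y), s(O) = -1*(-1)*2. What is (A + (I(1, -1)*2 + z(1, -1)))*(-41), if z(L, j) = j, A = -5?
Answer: 82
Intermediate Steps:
s(O) = 2 (s(O) = 1*2 = 2)
I(y, n) = 2
(A + (I(1, -1)*2 + z(1, -1)))*(-41) = (-5 + (2*2 - 1))*(-41) = (-5 + (4 - 1))*(-41) = (-5 + 3)*(-41) = -2*(-41) = 82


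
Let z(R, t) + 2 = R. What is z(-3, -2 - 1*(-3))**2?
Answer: 25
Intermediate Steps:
z(R, t) = -2 + R
z(-3, -2 - 1*(-3))**2 = (-2 - 3)**2 = (-5)**2 = 25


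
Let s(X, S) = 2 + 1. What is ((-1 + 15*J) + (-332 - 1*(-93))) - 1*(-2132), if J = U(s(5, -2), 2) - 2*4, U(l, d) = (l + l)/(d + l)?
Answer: 1790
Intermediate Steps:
s(X, S) = 3
U(l, d) = 2*l/(d + l) (U(l, d) = (2*l)/(d + l) = 2*l/(d + l))
J = -34/5 (J = 2*3/(2 + 3) - 2*4 = 2*3/5 - 8 = 2*3*(⅕) - 8 = 6/5 - 8 = -34/5 ≈ -6.8000)
((-1 + 15*J) + (-332 - 1*(-93))) - 1*(-2132) = ((-1 + 15*(-34/5)) + (-332 - 1*(-93))) - 1*(-2132) = ((-1 - 102) + (-332 + 93)) + 2132 = (-103 - 239) + 2132 = -342 + 2132 = 1790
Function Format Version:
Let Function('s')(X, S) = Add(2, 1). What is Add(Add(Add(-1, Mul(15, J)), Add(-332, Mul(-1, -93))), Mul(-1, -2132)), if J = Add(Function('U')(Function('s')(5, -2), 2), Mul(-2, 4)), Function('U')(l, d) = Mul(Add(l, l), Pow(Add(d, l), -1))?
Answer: 1790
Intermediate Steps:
Function('s')(X, S) = 3
Function('U')(l, d) = Mul(2, l, Pow(Add(d, l), -1)) (Function('U')(l, d) = Mul(Mul(2, l), Pow(Add(d, l), -1)) = Mul(2, l, Pow(Add(d, l), -1)))
J = Rational(-34, 5) (J = Add(Mul(2, 3, Pow(Add(2, 3), -1)), Mul(-2, 4)) = Add(Mul(2, 3, Pow(5, -1)), -8) = Add(Mul(2, 3, Rational(1, 5)), -8) = Add(Rational(6, 5), -8) = Rational(-34, 5) ≈ -6.8000)
Add(Add(Add(-1, Mul(15, J)), Add(-332, Mul(-1, -93))), Mul(-1, -2132)) = Add(Add(Add(-1, Mul(15, Rational(-34, 5))), Add(-332, Mul(-1, -93))), Mul(-1, -2132)) = Add(Add(Add(-1, -102), Add(-332, 93)), 2132) = Add(Add(-103, -239), 2132) = Add(-342, 2132) = 1790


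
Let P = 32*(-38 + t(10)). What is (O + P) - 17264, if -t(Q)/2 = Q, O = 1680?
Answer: -17440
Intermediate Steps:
t(Q) = -2*Q
P = -1856 (P = 32*(-38 - 2*10) = 32*(-38 - 20) = 32*(-58) = -1856)
(O + P) - 17264 = (1680 - 1856) - 17264 = -176 - 17264 = -17440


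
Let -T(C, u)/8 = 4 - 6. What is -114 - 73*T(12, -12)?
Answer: -1282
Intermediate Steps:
T(C, u) = 16 (T(C, u) = -8*(4 - 6) = -8*(-2) = 16)
-114 - 73*T(12, -12) = -114 - 73*16 = -114 - 1168 = -1282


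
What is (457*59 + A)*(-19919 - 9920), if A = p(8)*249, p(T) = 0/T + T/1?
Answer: -863988245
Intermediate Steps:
p(T) = T (p(T) = 0 + T*1 = 0 + T = T)
A = 1992 (A = 8*249 = 1992)
(457*59 + A)*(-19919 - 9920) = (457*59 + 1992)*(-19919 - 9920) = (26963 + 1992)*(-29839) = 28955*(-29839) = -863988245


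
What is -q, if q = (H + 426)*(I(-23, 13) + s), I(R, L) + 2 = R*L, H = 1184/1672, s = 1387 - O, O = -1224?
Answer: -18728220/19 ≈ -9.8570e+5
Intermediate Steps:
s = 2611 (s = 1387 - 1*(-1224) = 1387 + 1224 = 2611)
H = 148/209 (H = 1184*(1/1672) = 148/209 ≈ 0.70813)
I(R, L) = -2 + L*R (I(R, L) = -2 + R*L = -2 + L*R)
q = 18728220/19 (q = (148/209 + 426)*((-2 + 13*(-23)) + 2611) = 89182*((-2 - 299) + 2611)/209 = 89182*(-301 + 2611)/209 = (89182/209)*2310 = 18728220/19 ≈ 9.8570e+5)
-q = -1*18728220/19 = -18728220/19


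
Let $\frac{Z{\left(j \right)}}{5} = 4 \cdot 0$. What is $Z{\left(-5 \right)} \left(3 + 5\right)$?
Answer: $0$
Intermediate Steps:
$Z{\left(j \right)} = 0$ ($Z{\left(j \right)} = 5 \cdot 4 \cdot 0 = 5 \cdot 0 = 0$)
$Z{\left(-5 \right)} \left(3 + 5\right) = 0 \left(3 + 5\right) = 0 \cdot 8 = 0$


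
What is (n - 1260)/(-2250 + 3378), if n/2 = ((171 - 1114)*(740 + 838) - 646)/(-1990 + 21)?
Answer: 124115/555258 ≈ 0.22353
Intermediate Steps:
n = 2977400/1969 (n = 2*(((171 - 1114)*(740 + 838) - 646)/(-1990 + 21)) = 2*((-943*1578 - 646)/(-1969)) = 2*((-1488054 - 646)*(-1/1969)) = 2*(-1488700*(-1/1969)) = 2*(1488700/1969) = 2977400/1969 ≈ 1512.1)
(n - 1260)/(-2250 + 3378) = (2977400/1969 - 1260)/(-2250 + 3378) = (496460/1969)/1128 = (496460/1969)*(1/1128) = 124115/555258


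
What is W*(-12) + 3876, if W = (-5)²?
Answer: 3576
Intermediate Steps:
W = 25
W*(-12) + 3876 = 25*(-12) + 3876 = -300 + 3876 = 3576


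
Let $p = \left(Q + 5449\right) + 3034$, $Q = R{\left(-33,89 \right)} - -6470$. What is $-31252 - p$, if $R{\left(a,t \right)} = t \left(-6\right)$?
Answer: $-45671$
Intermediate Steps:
$R{\left(a,t \right)} = - 6 t$
$Q = 5936$ ($Q = \left(-6\right) 89 - -6470 = -534 + 6470 = 5936$)
$p = 14419$ ($p = \left(5936 + 5449\right) + 3034 = 11385 + 3034 = 14419$)
$-31252 - p = -31252 - 14419 = -45671$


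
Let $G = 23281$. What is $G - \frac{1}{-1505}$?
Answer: $\frac{35037906}{1505} \approx 23281.0$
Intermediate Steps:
$G - \frac{1}{-1505} = 23281 - \frac{1}{-1505} = 23281 - - \frac{1}{1505} = 23281 + \frac{1}{1505} = \frac{35037906}{1505}$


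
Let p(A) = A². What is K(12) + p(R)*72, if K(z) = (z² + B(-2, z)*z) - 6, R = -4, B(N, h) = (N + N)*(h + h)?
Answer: 138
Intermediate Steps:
B(N, h) = 4*N*h (B(N, h) = (2*N)*(2*h) = 4*N*h)
K(z) = -6 - 7*z² (K(z) = (z² + (4*(-2)*z)*z) - 6 = (z² + (-8*z)*z) - 6 = (z² - 8*z²) - 6 = -7*z² - 6 = -6 - 7*z²)
K(12) + p(R)*72 = (-6 - 7*12²) + (-4)²*72 = (-6 - 7*144) + 16*72 = (-6 - 1008) + 1152 = -1014 + 1152 = 138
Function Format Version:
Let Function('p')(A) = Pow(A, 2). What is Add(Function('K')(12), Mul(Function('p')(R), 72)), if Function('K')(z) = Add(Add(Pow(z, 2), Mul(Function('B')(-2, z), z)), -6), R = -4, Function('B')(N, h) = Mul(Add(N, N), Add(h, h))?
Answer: 138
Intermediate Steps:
Function('B')(N, h) = Mul(4, N, h) (Function('B')(N, h) = Mul(Mul(2, N), Mul(2, h)) = Mul(4, N, h))
Function('K')(z) = Add(-6, Mul(-7, Pow(z, 2))) (Function('K')(z) = Add(Add(Pow(z, 2), Mul(Mul(4, -2, z), z)), -6) = Add(Add(Pow(z, 2), Mul(Mul(-8, z), z)), -6) = Add(Add(Pow(z, 2), Mul(-8, Pow(z, 2))), -6) = Add(Mul(-7, Pow(z, 2)), -6) = Add(-6, Mul(-7, Pow(z, 2))))
Add(Function('K')(12), Mul(Function('p')(R), 72)) = Add(Add(-6, Mul(-7, Pow(12, 2))), Mul(Pow(-4, 2), 72)) = Add(Add(-6, Mul(-7, 144)), Mul(16, 72)) = Add(Add(-6, -1008), 1152) = Add(-1014, 1152) = 138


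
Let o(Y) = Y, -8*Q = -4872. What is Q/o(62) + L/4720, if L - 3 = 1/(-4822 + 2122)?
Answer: 3880799069/395064000 ≈ 9.8232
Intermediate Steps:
Q = 609 (Q = -⅛*(-4872) = 609)
L = 8099/2700 (L = 3 + 1/(-4822 + 2122) = 3 + 1/(-2700) = 3 - 1/2700 = 8099/2700 ≈ 2.9996)
Q/o(62) + L/4720 = 609/62 + (8099/2700)/4720 = 609*(1/62) + (8099/2700)*(1/4720) = 609/62 + 8099/12744000 = 3880799069/395064000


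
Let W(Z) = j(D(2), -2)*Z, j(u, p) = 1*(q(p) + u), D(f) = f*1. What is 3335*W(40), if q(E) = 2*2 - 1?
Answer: 667000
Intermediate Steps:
q(E) = 3 (q(E) = 4 - 1 = 3)
D(f) = f
j(u, p) = 3 + u (j(u, p) = 1*(3 + u) = 3 + u)
W(Z) = 5*Z (W(Z) = (3 + 2)*Z = 5*Z)
3335*W(40) = 3335*(5*40) = 3335*200 = 667000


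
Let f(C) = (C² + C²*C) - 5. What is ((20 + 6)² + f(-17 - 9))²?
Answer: 263380441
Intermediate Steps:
f(C) = -5 + C² + C³ (f(C) = (C² + C³) - 5 = -5 + C² + C³)
((20 + 6)² + f(-17 - 9))² = ((20 + 6)² + (-5 + (-17 - 9)² + (-17 - 9)³))² = (26² + (-5 + (-26)² + (-26)³))² = (676 + (-5 + 676 - 17576))² = (676 - 16905)² = (-16229)² = 263380441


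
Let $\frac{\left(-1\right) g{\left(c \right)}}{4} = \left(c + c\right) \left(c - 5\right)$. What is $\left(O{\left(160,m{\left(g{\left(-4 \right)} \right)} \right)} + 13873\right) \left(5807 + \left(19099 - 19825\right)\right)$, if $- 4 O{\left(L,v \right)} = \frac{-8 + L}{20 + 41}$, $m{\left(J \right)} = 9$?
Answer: $\frac{4299618415}{61} \approx 7.0486 \cdot 10^{7}$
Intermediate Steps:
$g{\left(c \right)} = - 8 c \left(-5 + c\right)$ ($g{\left(c \right)} = - 4 \left(c + c\right) \left(c - 5\right) = - 4 \cdot 2 c \left(-5 + c\right) = - 8 c \left(-5 + c\right)$)
$O{\left(L,v \right)} = \frac{2}{61} - \frac{L}{244}$ ($O{\left(L,v \right)} = - \frac{\left(-8 + L\right) \frac{1}{20 + 41}}{4} = - \frac{\left(-8 + L\right) \frac{1}{61}}{4} = - \frac{- \frac{8}{61} + \frac{L}{61}}{4} = \frac{2}{61} - \frac{L}{244}$)
$\left(O{\left(160,m{\left(g{\left(-4 \right)} \right)} \right)} + 13873\right) \left(5807 + \left(19099 - 19825\right)\right) = \left(\left(\frac{2}{61} - \frac{40}{61}\right) + 13873\right) \left(5807 + \left(19099 - 19825\right)\right) = \left(\left(\frac{2}{61} - \frac{40}{61}\right) + 13873\right) \left(5807 - 726\right) = \left(- \frac{38}{61} + 13873\right) 5081 = \frac{846215}{61} \cdot 5081 = \frac{4299618415}{61}$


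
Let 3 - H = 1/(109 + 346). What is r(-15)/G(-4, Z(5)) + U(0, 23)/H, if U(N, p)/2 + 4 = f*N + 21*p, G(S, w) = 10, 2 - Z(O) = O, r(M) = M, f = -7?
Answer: 108461/341 ≈ 318.07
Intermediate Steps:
Z(O) = 2 - O
H = 1364/455 (H = 3 - 1/(109 + 346) = 3 - 1/455 = 1364/455 ≈ 2.9978)
U(N, p) = -8 - 14*N + 42*p (U(N, p) = -8 + 2*(-7*N + 21*p) = -8 + (-14*N + 42*p) = -8 - 14*N + 42*p)
r(-15)/G(-4, Z(5)) + U(0, 23)/H = -15/10 + (-8 - 14*0 + 42*23)/(1364/455) = -15*1/10 + (-8 + 0 + 966)*(455/1364) = -3/2 + 958*(455/1364) = -3/2 + 217945/682 = 108461/341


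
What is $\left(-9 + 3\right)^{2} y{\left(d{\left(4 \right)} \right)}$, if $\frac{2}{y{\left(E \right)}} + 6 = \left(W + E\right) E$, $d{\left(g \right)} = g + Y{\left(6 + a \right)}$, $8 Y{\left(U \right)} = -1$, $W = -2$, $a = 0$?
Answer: $\frac{512}{9} \approx 56.889$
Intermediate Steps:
$Y{\left(U \right)} = - \frac{1}{8}$ ($Y{\left(U \right)} = \frac{1}{8} \left(-1\right) = - \frac{1}{8}$)
$d{\left(g \right)} = - \frac{1}{8} + g$ ($d{\left(g \right)} = g - \frac{1}{8} = - \frac{1}{8} + g$)
$y{\left(E \right)} = \frac{2}{-6 + E \left(-2 + E\right)}$ ($y{\left(E \right)} = \frac{2}{-6 + \left(-2 + E\right) E} = \frac{2}{-6 + E \left(-2 + E\right)}$)
$\left(-9 + 3\right)^{2} y{\left(d{\left(4 \right)} \right)} = \left(-9 + 3\right)^{2} \frac{2}{-6 + \left(- \frac{1}{8} + 4\right)^{2} - 2 \left(- \frac{1}{8} + 4\right)} = \left(-6\right)^{2} \frac{2}{-6 + \left(\frac{31}{8}\right)^{2} - \frac{31}{4}} = 36 \frac{2}{-6 + \frac{961}{64} - \frac{31}{4}} = 36 \frac{2}{\frac{81}{64}} = 36 \cdot 2 \cdot \frac{64}{81} = 36 \cdot \frac{128}{81} = \frac{512}{9}$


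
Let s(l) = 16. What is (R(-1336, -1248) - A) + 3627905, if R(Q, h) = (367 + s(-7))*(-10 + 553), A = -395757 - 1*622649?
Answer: 4854280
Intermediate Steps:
A = -1018406 (A = -395757 - 622649 = -1018406)
R(Q, h) = 207969 (R(Q, h) = (367 + 16)*(-10 + 553) = 383*543 = 207969)
(R(-1336, -1248) - A) + 3627905 = (207969 - 1*(-1018406)) + 3627905 = (207969 + 1018406) + 3627905 = 1226375 + 3627905 = 4854280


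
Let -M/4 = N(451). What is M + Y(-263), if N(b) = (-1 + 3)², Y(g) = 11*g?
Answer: -2909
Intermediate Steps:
N(b) = 4 (N(b) = 2² = 4)
M = -16 (M = -4*4 = -16)
M + Y(-263) = -16 + 11*(-263) = -16 - 2893 = -2909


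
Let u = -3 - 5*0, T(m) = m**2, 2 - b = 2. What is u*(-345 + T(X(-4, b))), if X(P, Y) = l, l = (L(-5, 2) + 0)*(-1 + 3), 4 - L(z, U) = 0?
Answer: 843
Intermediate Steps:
b = 0 (b = 2 - 1*2 = 2 - 2 = 0)
L(z, U) = 4 (L(z, U) = 4 - 1*0 = 4 + 0 = 4)
l = 8 (l = (4 + 0)*(-1 + 3) = 4*2 = 8)
X(P, Y) = 8
u = -3 (u = -3 + 0 = -3)
u*(-345 + T(X(-4, b))) = -3*(-345 + 8**2) = -3*(-345 + 64) = -3*(-281) = 843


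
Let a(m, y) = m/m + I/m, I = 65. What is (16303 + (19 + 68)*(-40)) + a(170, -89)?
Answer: 436029/34 ≈ 12824.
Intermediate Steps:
a(m, y) = 1 + 65/m (a(m, y) = m/m + 65/m = 1 + 65/m)
(16303 + (19 + 68)*(-40)) + a(170, -89) = (16303 + (19 + 68)*(-40)) + (65 + 170)/170 = (16303 + 87*(-40)) + (1/170)*235 = (16303 - 3480) + 47/34 = 12823 + 47/34 = 436029/34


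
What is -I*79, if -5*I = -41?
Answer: -3239/5 ≈ -647.80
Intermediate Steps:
I = 41/5 (I = -1/5*(-41) = 41/5 ≈ 8.2000)
-I*79 = -41*79/5 = -1*3239/5 = -3239/5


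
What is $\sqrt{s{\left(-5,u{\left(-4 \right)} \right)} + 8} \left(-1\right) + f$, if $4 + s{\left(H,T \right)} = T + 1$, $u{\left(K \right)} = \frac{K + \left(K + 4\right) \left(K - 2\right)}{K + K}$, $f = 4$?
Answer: $4 - \frac{\sqrt{22}}{2} \approx 1.6548$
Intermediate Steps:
$u{\left(K \right)} = \frac{K + \left(-2 + K\right) \left(4 + K\right)}{2 K}$ ($u{\left(K \right)} = \frac{K + \left(4 + K\right) \left(-2 + K\right)}{2 K} = \left(K + \left(-2 + K\right) \left(4 + K\right)\right) \frac{1}{2 K} = \frac{K + \left(-2 + K\right) \left(4 + K\right)}{2 K}$)
$s{\left(H,T \right)} = -3 + T$ ($s{\left(H,T \right)} = -4 + \left(T + 1\right) = -4 + \left(1 + T\right) = -3 + T$)
$\sqrt{s{\left(-5,u{\left(-4 \right)} \right)} + 8} \left(-1\right) + f = \sqrt{\left(-3 + \frac{-8 - 4 \left(3 - 4\right)}{2 \left(-4\right)}\right) + 8} \left(-1\right) + 4 = \sqrt{\left(-3 + \frac{1}{2} \left(- \frac{1}{4}\right) \left(-8 - -4\right)\right) + 8} \left(-1\right) + 4 = \sqrt{\left(-3 + \frac{1}{2} \left(- \frac{1}{4}\right) \left(-8 + 4\right)\right) + 8} \left(-1\right) + 4 = \sqrt{\left(-3 + \frac{1}{2} \left(- \frac{1}{4}\right) \left(-4\right)\right) + 8} \left(-1\right) + 4 = \sqrt{\left(-3 + \frac{1}{2}\right) + 8} \left(-1\right) + 4 = \sqrt{- \frac{5}{2} + 8} \left(-1\right) + 4 = \sqrt{\frac{11}{2}} \left(-1\right) + 4 = \frac{\sqrt{22}}{2} \left(-1\right) + 4 = - \frac{\sqrt{22}}{2} + 4 = 4 - \frac{\sqrt{22}}{2}$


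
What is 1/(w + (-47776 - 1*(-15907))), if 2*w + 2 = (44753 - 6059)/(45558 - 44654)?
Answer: -904/28791133 ≈ -3.1399e-5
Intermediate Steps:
w = 18443/904 (w = -1 + ((44753 - 6059)/(45558 - 44654))/2 = -1 + (38694/904)/2 = -1 + (38694*(1/904))/2 = -1 + (½)*(19347/452) = -1 + 19347/904 = 18443/904 ≈ 20.402)
1/(w + (-47776 - 1*(-15907))) = 1/(18443/904 + (-47776 - 1*(-15907))) = 1/(18443/904 + (-47776 + 15907)) = 1/(18443/904 - 31869) = 1/(-28791133/904) = -904/28791133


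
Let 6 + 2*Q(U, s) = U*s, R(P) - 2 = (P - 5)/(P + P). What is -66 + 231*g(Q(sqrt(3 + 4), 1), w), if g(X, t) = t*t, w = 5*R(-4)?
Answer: 3605151/64 ≈ 56331.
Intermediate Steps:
R(P) = 2 + (-5 + P)/(2*P) (R(P) = 2 + (P - 5)/(P + P) = 2 + (-5 + P)/((2*P)) = 2 + (-5 + P)*(1/(2*P)) = 2 + (-5 + P)/(2*P))
Q(U, s) = -3 + U*s/2 (Q(U, s) = -3 + (U*s)/2 = -3 + U*s/2)
w = 125/8 (w = 5*((5/2)*(-1 - 4)/(-4)) = 5*((5/2)*(-1/4)*(-5)) = 5*(25/8) = 125/8 ≈ 15.625)
g(X, t) = t**2
-66 + 231*g(Q(sqrt(3 + 4), 1), w) = -66 + 231*(125/8)**2 = -66 + 231*(15625/64) = -66 + 3609375/64 = 3605151/64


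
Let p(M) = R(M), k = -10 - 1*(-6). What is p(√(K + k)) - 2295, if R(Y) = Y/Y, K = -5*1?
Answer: -2294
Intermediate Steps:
k = -4 (k = -10 + 6 = -4)
K = -5
R(Y) = 1
p(M) = 1
p(√(K + k)) - 2295 = 1 - 2295 = -2294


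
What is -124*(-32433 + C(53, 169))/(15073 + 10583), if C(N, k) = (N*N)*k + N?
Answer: -4570857/2138 ≈ -2137.9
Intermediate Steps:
C(N, k) = N + k*N² (C(N, k) = N²*k + N = k*N² + N = N + k*N²)
-124*(-32433 + C(53, 169))/(15073 + 10583) = -124*(-32433 + 53*(1 + 53*169))/(15073 + 10583) = -124*(-32433 + 53*(1 + 8957))/25656 = -124*(-32433 + 53*8958)/25656 = -124*(-32433 + 474774)/25656 = -54850284/25656 = -124*147447/8552 = -4570857/2138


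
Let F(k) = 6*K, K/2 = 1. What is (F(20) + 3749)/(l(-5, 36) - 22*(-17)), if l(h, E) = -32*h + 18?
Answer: 3761/552 ≈ 6.8134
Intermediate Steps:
K = 2 (K = 2*1 = 2)
l(h, E) = 18 - 32*h
F(k) = 12 (F(k) = 6*2 = 12)
(F(20) + 3749)/(l(-5, 36) - 22*(-17)) = (12 + 3749)/((18 - 32*(-5)) - 22*(-17)) = 3761/((18 + 160) + 374) = 3761/(178 + 374) = 3761/552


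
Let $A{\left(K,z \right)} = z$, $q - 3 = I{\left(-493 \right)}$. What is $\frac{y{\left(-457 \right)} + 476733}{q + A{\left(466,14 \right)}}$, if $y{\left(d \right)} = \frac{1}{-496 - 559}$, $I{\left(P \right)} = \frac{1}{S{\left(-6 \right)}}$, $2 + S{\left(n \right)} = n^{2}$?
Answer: $\frac{17100412676}{610845} \approx 27995.0$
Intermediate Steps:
$S{\left(n \right)} = -2 + n^{2}$
$I{\left(P \right)} = \frac{1}{34}$ ($I{\left(P \right)} = \frac{1}{-2 + \left(-6\right)^{2}} = \frac{1}{-2 + 36} = \frac{1}{34}$)
$q = \frac{103}{34}$ ($q = 3 + \frac{1}{34} = \frac{103}{34} \approx 3.0294$)
$y{\left(d \right)} = - \frac{1}{1055}$ ($y{\left(d \right)} = \frac{1}{-1055} = - \frac{1}{1055}$)
$\frac{y{\left(-457 \right)} + 476733}{q + A{\left(466,14 \right)}} = \frac{- \frac{1}{1055} + 476733}{\frac{103}{34} + 14} = \frac{502953314}{1055 \cdot \frac{579}{34}} = \frac{502953314}{1055} \cdot \frac{34}{579} = \frac{17100412676}{610845}$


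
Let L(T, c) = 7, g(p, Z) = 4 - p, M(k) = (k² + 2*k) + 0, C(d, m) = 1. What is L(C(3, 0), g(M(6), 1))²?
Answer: 49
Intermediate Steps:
M(k) = k² + 2*k
L(C(3, 0), g(M(6), 1))² = 7² = 49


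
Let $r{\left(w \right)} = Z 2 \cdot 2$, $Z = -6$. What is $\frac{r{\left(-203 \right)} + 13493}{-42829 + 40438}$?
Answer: $- \frac{13469}{2391} \approx -5.6332$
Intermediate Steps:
$r{\left(w \right)} = -24$ ($r{\left(w \right)} = \left(-6\right) 2 \cdot 2 = \left(-12\right) 2 = -24$)
$\frac{r{\left(-203 \right)} + 13493}{-42829 + 40438} = \frac{-24 + 13493}{-42829 + 40438} = \frac{13469}{-2391} = 13469 \left(- \frac{1}{2391}\right) = - \frac{13469}{2391}$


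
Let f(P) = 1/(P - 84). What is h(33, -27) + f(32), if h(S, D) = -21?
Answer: -1093/52 ≈ -21.019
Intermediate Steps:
f(P) = 1/(-84 + P)
h(33, -27) + f(32) = -21 + 1/(-84 + 32) = -21 + 1/(-52) = -21 - 1/52 = -1093/52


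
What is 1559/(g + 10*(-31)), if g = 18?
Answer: -1559/292 ≈ -5.3390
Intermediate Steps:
1559/(g + 10*(-31)) = 1559/(18 + 10*(-31)) = 1559/(18 - 310) = 1559/(-292) = 1559*(-1/292) = -1559/292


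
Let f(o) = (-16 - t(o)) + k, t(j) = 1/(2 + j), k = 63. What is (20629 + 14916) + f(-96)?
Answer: 3345649/94 ≈ 35592.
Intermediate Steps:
f(o) = 47 - 1/(2 + o) (f(o) = (-16 - 1/(2 + o)) + 63 = 47 - 1/(2 + o))
(20629 + 14916) + f(-96) = (20629 + 14916) + (93 + 47*(-96))/(2 - 96) = 35545 + (93 - 4512)/(-94) = 35545 - 1/94*(-4419) = 35545 + 4419/94 = 3345649/94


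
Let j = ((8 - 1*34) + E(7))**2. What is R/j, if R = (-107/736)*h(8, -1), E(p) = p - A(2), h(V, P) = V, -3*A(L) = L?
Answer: -963/278300 ≈ -0.0034603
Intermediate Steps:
A(L) = -L/3
E(p) = 2/3 + p (E(p) = p - (-1)*2/3 = p - 1*(-2/3) = p + 2/3 = 2/3 + p)
R = -107/92 (R = -107/736*8 = -107/92 ≈ -1.1630)
j = 3025/9 (j = ((8 - 1*34) + (2/3 + 7))**2 = ((8 - 34) + 23/3)**2 = (-26 + 23/3)**2 = (-55/3)**2 = 3025/9 ≈ 336.11)
R/j = -107/(92*3025/9) = -107/92*9/3025 = -963/278300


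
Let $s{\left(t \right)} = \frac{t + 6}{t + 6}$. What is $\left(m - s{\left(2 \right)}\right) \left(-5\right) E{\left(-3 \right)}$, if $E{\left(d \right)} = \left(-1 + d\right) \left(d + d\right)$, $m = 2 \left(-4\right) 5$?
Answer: $4920$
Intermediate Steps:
$s{\left(t \right)} = 1$ ($s{\left(t \right)} = \frac{6 + t}{6 + t} = 1$)
$m = -40$ ($m = \left(-8\right) 5 = -40$)
$E{\left(d \right)} = 2 d \left(-1 + d\right)$ ($E{\left(d \right)} = \left(-1 + d\right) 2 d = 2 d \left(-1 + d\right)$)
$\left(m - s{\left(2 \right)}\right) \left(-5\right) E{\left(-3 \right)} = \left(-40 - 1\right) \left(-5\right) 2 \left(-3\right) \left(-1 - 3\right) = \left(-40 - 1\right) \left(-5\right) 2 \left(-3\right) \left(-4\right) = \left(-41\right) \left(-5\right) 24 = 205 \cdot 24 = 4920$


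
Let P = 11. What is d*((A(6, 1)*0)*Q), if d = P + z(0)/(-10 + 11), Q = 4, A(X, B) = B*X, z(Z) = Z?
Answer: 0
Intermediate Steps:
d = 11 (d = 11 + 0/(-10 + 11) = 11 + 0/1 = 11 + 1*0 = 11 + 0 = 11)
d*((A(6, 1)*0)*Q) = 11*(((1*6)*0)*4) = 11*((6*0)*4) = 11*(0*4) = 11*0 = 0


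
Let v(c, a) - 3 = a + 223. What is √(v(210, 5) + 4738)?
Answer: √4969 ≈ 70.491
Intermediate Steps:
v(c, a) = 226 + a (v(c, a) = 3 + (a + 223) = 3 + (223 + a) = 226 + a)
√(v(210, 5) + 4738) = √((226 + 5) + 4738) = √(231 + 4738) = √4969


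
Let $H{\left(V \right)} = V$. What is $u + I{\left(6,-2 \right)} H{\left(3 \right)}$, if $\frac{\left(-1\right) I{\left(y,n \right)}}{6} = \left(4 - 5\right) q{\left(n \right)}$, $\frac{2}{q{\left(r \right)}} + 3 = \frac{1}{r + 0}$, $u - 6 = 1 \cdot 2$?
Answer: $- \frac{16}{7} \approx -2.2857$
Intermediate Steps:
$u = 8$ ($u = 6 + 1 \cdot 2 = 6 + 2 = 8$)
$q{\left(r \right)} = \frac{2}{-3 + \frac{1}{r}}$ ($q{\left(r \right)} = \frac{2}{-3 + \frac{1}{r + 0}} = \frac{2}{-3 + \frac{1}{r}}$)
$I{\left(y,n \right)} = - \frac{12 n}{-1 + 3 n}$ ($I{\left(y,n \right)} = - 6 \left(4 - 5\right) \left(- \frac{2 n}{-1 + 3 n}\right) = - 6 \left(- \frac{\left(-2\right) n}{-1 + 3 n}\right) = - 6 \frac{2 n}{-1 + 3 n} = - \frac{12 n}{-1 + 3 n}$)
$u + I{\left(6,-2 \right)} H{\left(3 \right)} = 8 + \left(-12\right) \left(-2\right) \frac{1}{-1 + 3 \left(-2\right)} 3 = 8 + \left(-12\right) \left(-2\right) \frac{1}{-1 - 6} \cdot 3 = 8 + \left(-12\right) \left(-2\right) \frac{1}{-7} \cdot 3 = 8 + \left(-12\right) \left(-2\right) \left(- \frac{1}{7}\right) 3 = 8 - \frac{72}{7} = - \frac{16}{7}$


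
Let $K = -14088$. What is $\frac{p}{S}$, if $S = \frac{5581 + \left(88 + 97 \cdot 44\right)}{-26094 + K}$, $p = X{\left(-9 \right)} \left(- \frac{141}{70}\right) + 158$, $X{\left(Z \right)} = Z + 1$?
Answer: $- \frac{244869108}{347795} \approx -704.06$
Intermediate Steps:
$X{\left(Z \right)} = 1 + Z$
$p = \frac{6094}{35}$ ($p = \left(1 - 9\right) \left(- \frac{141}{70}\right) + 158 = - 8 \left(\left(-141\right) \frac{1}{70}\right) + 158 = \left(-8\right) \left(- \frac{141}{70}\right) + 158 = \frac{564}{35} + 158 = \frac{6094}{35} \approx 174.11$)
$S = - \frac{9937}{40182}$ ($S = \frac{5581 + \left(88 + 97 \cdot 44\right)}{-26094 - 14088} = \frac{5581 + \left(88 + 4268\right)}{-40182} = \left(5581 + 4356\right) \left(- \frac{1}{40182}\right) = 9937 \left(- \frac{1}{40182}\right) = - \frac{9937}{40182} \approx -0.2473$)
$\frac{p}{S} = \frac{6094}{35 \left(- \frac{9937}{40182}\right)} = \frac{6094}{35} \left(- \frac{40182}{9937}\right) = - \frac{244869108}{347795}$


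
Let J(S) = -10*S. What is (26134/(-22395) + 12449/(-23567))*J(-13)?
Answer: -23262078658/105556593 ≈ -220.38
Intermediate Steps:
(26134/(-22395) + 12449/(-23567))*J(-13) = (26134/(-22395) + 12449/(-23567))*(-10*(-13)) = (26134*(-1/22395) + 12449*(-1/23567))*130 = (-26134/22395 - 12449/23567)*130 = -894695333/527782965*130 = -23262078658/105556593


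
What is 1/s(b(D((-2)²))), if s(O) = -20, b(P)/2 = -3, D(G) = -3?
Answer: -1/20 ≈ -0.050000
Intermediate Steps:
b(P) = -6 (b(P) = 2*(-3) = -6)
1/s(b(D((-2)²))) = 1/(-20) = -1/20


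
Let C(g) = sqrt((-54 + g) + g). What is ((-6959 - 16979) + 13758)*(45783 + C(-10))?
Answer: -466070940 - 10180*I*sqrt(74) ≈ -4.6607e+8 - 87572.0*I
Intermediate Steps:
C(g) = sqrt(-54 + 2*g)
((-6959 - 16979) + 13758)*(45783 + C(-10)) = ((-6959 - 16979) + 13758)*(45783 + sqrt(-54 + 2*(-10))) = (-23938 + 13758)*(45783 + sqrt(-54 - 20)) = -10180*(45783 + sqrt(-74)) = -10180*(45783 + I*sqrt(74)) = -466070940 - 10180*I*sqrt(74)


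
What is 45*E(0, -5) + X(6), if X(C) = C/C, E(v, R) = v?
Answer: 1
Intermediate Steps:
X(C) = 1
45*E(0, -5) + X(6) = 45*0 + 1 = 0 + 1 = 1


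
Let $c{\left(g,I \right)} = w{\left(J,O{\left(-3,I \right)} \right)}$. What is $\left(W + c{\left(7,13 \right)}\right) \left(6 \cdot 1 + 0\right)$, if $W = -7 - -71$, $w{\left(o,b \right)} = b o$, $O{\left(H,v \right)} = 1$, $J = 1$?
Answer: $390$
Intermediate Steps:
$c{\left(g,I \right)} = 1$ ($c{\left(g,I \right)} = 1 \cdot 1 = 1$)
$W = 64$ ($W = -7 + 71 = 64$)
$\left(W + c{\left(7,13 \right)}\right) \left(6 \cdot 1 + 0\right) = \left(64 + 1\right) \left(6 \cdot 1 + 0\right) = 65 \left(6 + 0\right) = 65 \cdot 6 = 390$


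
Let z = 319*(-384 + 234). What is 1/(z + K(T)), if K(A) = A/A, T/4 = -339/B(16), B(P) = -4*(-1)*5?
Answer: -1/47849 ≈ -2.0899e-5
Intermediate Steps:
B(P) = 20 (B(P) = 4*5 = 20)
z = -47850 (z = 319*(-150) = -47850)
T = -339/5 (T = 4*(-339/20) = -339/5 ≈ -67.800)
K(A) = 1
1/(z + K(T)) = 1/(-47850 + 1) = 1/(-47849) = -1/47849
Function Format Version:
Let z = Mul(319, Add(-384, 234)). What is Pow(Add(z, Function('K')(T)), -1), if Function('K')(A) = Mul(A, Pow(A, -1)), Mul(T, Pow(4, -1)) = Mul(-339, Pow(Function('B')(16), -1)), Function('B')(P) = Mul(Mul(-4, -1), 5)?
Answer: Rational(-1, 47849) ≈ -2.0899e-5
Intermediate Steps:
Function('B')(P) = 20 (Function('B')(P) = Mul(4, 5) = 20)
z = -47850 (z = Mul(319, -150) = -47850)
T = Rational(-339, 5) (T = Mul(4, Mul(-339, Pow(20, -1))) = Mul(4, Mul(-339, Rational(1, 20))) = Mul(4, Rational(-339, 20)) = Rational(-339, 5) ≈ -67.800)
Function('K')(A) = 1
Pow(Add(z, Function('K')(T)), -1) = Pow(Add(-47850, 1), -1) = Pow(-47849, -1) = Rational(-1, 47849)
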